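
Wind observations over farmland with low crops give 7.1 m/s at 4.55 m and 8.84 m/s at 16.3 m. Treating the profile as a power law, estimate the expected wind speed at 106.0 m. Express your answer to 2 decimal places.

12.19 m/s

First find α: α = ln(V₂/V₁)/ln(z₂/z₁) = ln(8.84/7.1)/ln(16.3/4.55) = 0.21919/1.27604 = 0.1718
Extrapolate from 16.3 m to 106.0 m: V₃ = 8.84 × (106.0/16.3)^0.1718 = 8.84 × 1.3793 = 12.1934 m/s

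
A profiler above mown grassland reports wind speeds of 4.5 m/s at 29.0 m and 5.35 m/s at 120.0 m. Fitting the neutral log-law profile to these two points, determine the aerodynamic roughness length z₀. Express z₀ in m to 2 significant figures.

Log law: V(z) ∝ ln(z/z₀). With r = V₁/V₂ = 4.5/5.35 = 0.84112,
r · ln(z₂/z₀) = ln(z₁/z₀) ⇒ ln z₀ = (ln z₁ − r·ln z₂)/(1 − r)
ln z₀ = (3.36730 − 0.84112×4.78749) / 0.15888 = -4.1514
z₀ = exp(-4.1514) = 0.01574 m

z₀ ≈ 0.016 m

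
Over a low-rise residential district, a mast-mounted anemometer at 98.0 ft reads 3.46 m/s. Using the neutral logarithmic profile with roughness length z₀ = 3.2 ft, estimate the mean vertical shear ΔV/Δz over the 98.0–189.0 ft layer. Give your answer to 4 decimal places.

0.0073 m/s/ft

Log law: V₂ = V₁ · ln(z₂/z₀)/ln(z₁/z₀) = 3.46 × 4.0786/3.4218 = 4.1241 m/s
ΔV/Δz = (4.1241 − 3.46)/(189.0 − 98.0) = 0.6641/91.0000 = 0.00730 m/s/ft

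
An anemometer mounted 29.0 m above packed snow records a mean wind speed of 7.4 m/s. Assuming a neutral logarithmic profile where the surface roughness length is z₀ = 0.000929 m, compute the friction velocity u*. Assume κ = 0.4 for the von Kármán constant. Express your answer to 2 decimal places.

Log law: V(z) = (u*/κ) · ln(z/z₀) ⇒ u* = κ · V / ln(z/z₀)
u* = 0.4 × 7.4 / ln(29.0/0.000929) = 0.4 × 7.4 / 10.3487
   = 2.9600 / 10.3487 = 0.2860 m/s

u* ≈ 0.29 m/s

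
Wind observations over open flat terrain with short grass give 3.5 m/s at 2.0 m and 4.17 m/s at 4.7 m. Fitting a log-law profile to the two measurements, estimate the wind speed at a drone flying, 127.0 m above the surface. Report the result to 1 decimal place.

Log law: V ∝ ln(z/z₀). From the pair, with r = V₁/V₂ = 0.83933,
ln z₀ = (ln z₁ − r·ln z₂)/(1 − r) = (0.6931 − 0.83933×1.5476)/0.16067 = -3.7702 → z₀ = 0.02305 m
V₃ = V₁ · ln(z₃/z₀)/ln(z₁/z₀) = 3.5 × 8.6144/4.4634 = 6.7551 m/s

6.8 m/s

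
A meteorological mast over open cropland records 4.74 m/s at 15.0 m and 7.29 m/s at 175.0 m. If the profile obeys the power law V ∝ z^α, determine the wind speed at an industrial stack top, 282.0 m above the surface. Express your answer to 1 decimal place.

First find α: α = ln(V₂/V₁)/ln(z₂/z₁) = ln(7.29/4.74)/ln(175.0/15.0) = 0.43047/2.45674 = 0.1752
Extrapolate from 175.0 m to 282.0 m: V₃ = 7.29 × (282.0/175.0)^0.1752 = 7.29 × 1.0872 = 7.9256 m/s

7.9 m/s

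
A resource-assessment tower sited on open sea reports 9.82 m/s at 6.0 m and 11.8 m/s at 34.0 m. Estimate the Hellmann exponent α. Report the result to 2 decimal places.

Power law: V₂/V₁ = (z₂/z₁)^α ⇒ α = ln(V₂/V₁) / ln(z₂/z₁)
α = ln(11.8/9.82) / ln(34.0/6.0) = ln(1.2016) / ln(5.6667)
  = 0.18368 / 1.73460 = 0.10589

α ≈ 0.11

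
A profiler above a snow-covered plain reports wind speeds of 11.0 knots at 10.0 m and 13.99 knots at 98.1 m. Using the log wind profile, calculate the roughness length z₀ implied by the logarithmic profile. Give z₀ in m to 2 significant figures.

z₀ ≈ 0.0022 m

Log law: V(z) ∝ ln(z/z₀). With r = V₁/V₂ = 11.0/13.99 = 0.78628,
r · ln(z₂/z₀) = ln(z₁/z₀) ⇒ ln z₀ = (ln z₁ − r·ln z₂)/(1 − r)
ln z₀ = (2.30259 − 0.78628×4.58599) / 0.21372 = -6.0979
z₀ = exp(-6.0979) = 0.002248 m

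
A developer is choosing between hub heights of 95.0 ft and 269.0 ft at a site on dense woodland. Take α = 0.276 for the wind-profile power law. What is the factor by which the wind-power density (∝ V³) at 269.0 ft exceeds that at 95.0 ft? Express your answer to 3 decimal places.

2.367

Speed ratio: V_B/V_A = (z_B/z_A)^α = (269.0/95.0)^0.276 = (2.8316)^0.276 = 1.33278
Power-density ratio: P_B/P_A = (V_B/V_A)³ = (1.33278)³ = 2.36744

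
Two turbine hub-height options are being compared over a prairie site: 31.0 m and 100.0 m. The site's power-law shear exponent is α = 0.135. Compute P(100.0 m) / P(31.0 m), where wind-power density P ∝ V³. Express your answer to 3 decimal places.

Speed ratio: V_B/V_A = (z_B/z_A)^α = (100.0/31.0)^0.135 = (3.2258)^0.135 = 1.17129
Power-density ratio: P_B/P_A = (V_B/V_A)³ = (1.17129)³ = 1.60694

1.607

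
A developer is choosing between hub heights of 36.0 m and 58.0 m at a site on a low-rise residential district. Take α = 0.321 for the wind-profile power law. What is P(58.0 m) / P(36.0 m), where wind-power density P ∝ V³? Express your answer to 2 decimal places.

Speed ratio: V_B/V_A = (z_B/z_A)^α = (58.0/36.0)^0.321 = (1.6111)^0.321 = 1.16543
Power-density ratio: P_B/P_A = (V_B/V_A)³ = (1.16543)³ = 1.58293

1.58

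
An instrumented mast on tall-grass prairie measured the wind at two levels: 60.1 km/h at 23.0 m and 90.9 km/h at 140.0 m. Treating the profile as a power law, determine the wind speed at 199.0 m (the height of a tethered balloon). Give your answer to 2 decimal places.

98.53 km/h

First find α: α = ln(V₂/V₁)/ln(z₂/z₁) = ln(90.9/60.1)/ln(140.0/23.0) = 0.41375/1.80615 = 0.2291
Extrapolate from 140.0 m to 199.0 m: V₃ = 90.9 × (199.0/140.0)^0.2291 = 90.9 × 1.0839 = 98.5258 km/h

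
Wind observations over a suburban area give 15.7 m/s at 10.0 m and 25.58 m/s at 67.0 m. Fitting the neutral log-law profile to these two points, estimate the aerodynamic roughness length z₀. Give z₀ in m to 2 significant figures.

z₀ ≈ 0.49 m

Log law: V(z) ∝ ln(z/z₀). With r = V₁/V₂ = 15.7/25.58 = 0.61376,
r · ln(z₂/z₀) = ln(z₁/z₀) ⇒ ln z₀ = (ln z₁ − r·ln z₂)/(1 − r)
ln z₀ = (2.30259 − 0.61376×4.20469) / 0.38624 = -0.7200
z₀ = exp(-0.7200) = 0.4868 m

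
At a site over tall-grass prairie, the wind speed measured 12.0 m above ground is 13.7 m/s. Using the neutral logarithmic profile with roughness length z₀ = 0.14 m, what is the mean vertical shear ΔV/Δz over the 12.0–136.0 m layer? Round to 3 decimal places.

Log law: V₂ = V₁ · ln(z₂/z₀)/ln(z₁/z₀) = 13.7 × 6.8788/4.4510 = 21.1725 m/s
ΔV/Δz = (21.1725 − 13.7)/(136.0 − 12.0) = 7.4725/124.0000 = 0.06026 m/s/m

0.060 m/s/m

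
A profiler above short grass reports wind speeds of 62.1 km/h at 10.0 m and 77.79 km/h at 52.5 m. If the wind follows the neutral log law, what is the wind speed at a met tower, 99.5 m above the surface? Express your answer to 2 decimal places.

Log law: V ∝ ln(z/z₀). From the pair, with r = V₁/V₂ = 0.79830,
ln z₀ = (ln z₁ − r·ln z₂)/(1 − r) = (2.3026 − 0.79830×3.9608)/0.20170 = -4.2606 → z₀ = 0.01411 m
V₃ = V₁ · ln(z₃/z₀)/ln(z₁/z₀) = 62.1 × 8.8607/6.5632 = 83.8394 km/h

83.84 km/h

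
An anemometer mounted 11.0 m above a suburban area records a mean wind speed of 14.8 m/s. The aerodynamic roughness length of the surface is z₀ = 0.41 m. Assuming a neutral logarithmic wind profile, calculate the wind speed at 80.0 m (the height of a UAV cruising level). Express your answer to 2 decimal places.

Log law: V(z) ∝ ln(z/z₀), so V₂/V₁ = ln(z₂/z₀) / ln(z₁/z₀).
ln(80.0/0.41) = 5.2736, ln(11.0/0.41) = 3.2895
V₂ = 14.8 × 5.2736/3.2895 = 14.8 × 1.6032 = 23.7270 m/s

23.73 m/s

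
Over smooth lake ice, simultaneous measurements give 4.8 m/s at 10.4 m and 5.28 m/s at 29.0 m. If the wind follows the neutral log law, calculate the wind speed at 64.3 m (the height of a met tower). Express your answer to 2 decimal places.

5.65 m/s

Log law: V ∝ ln(z/z₀). From the pair, with r = V₁/V₂ = 0.90909,
ln z₀ = (ln z₁ − r·ln z₂)/(1 − r) = (2.3418 − 0.90909×3.3673)/0.09091 = -7.9131 → z₀ = 0.0003659 m
V₃ = V₁ · ln(z₃/z₀)/ln(z₁/z₀) = 4.8 × 12.0767/10.2549 = 5.6527 m/s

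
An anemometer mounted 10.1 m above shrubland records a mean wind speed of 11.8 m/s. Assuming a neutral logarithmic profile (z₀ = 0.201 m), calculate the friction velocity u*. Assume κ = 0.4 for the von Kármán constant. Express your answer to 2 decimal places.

Log law: V(z) = (u*/κ) · ln(z/z₀) ⇒ u* = κ · V / ln(z/z₀)
u* = 0.4 × 11.8 / ln(10.1/0.201) = 0.4 × 11.8 / 3.9170
   = 4.7200 / 3.9170 = 1.2050 m/s

u* ≈ 1.21 m/s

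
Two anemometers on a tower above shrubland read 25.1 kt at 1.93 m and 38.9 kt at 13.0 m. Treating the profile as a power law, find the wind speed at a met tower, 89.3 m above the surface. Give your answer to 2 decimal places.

First find α: α = ln(V₂/V₁)/ln(z₂/z₁) = ln(38.9/25.1)/ln(13.0/1.93) = 0.43813/1.90743 = 0.2297
Extrapolate from 13.0 m to 89.3 m: V₃ = 38.9 × (89.3/13.0)^0.2297 = 38.9 × 1.5568 = 60.5596 kt

60.56 kt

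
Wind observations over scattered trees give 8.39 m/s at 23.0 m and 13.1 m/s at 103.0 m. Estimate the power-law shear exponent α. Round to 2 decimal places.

α ≈ 0.30

Power law: V₂/V₁ = (z₂/z₁)^α ⇒ α = ln(V₂/V₁) / ln(z₂/z₁)
α = ln(13.1/8.39) / ln(103.0/23.0) = ln(1.5614) / ln(4.4783)
  = 0.44557 / 1.49923 = 0.29720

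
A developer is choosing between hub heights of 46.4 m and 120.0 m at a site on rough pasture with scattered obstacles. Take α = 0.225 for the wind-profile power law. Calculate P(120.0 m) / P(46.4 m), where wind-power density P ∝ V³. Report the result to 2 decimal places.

1.90

Speed ratio: V_B/V_A = (z_B/z_A)^α = (120.0/46.4)^0.225 = (2.5862)^0.225 = 1.23837
Power-density ratio: P_B/P_A = (V_B/V_A)³ = (1.23837)³ = 1.89910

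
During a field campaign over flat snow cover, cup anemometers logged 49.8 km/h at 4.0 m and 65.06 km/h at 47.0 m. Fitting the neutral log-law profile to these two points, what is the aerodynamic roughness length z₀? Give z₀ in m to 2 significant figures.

Log law: V(z) ∝ ln(z/z₀). With r = V₁/V₂ = 49.8/65.06 = 0.76545,
r · ln(z₂/z₀) = ln(z₁/z₀) ⇒ ln z₀ = (ln z₁ − r·ln z₂)/(1 − r)
ln z₀ = (1.38629 − 0.76545×3.85015) / 0.23455 = -6.6543
z₀ = exp(-6.6543) = 0.001288 m

z₀ ≈ 0.0013 m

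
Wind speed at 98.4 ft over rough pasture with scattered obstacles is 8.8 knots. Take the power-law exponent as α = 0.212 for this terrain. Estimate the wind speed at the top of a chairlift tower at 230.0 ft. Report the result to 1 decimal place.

10.5 knots

Power-law profile: V₂ = V₁ · (z₂/z₁)^α
V₂ = 8.8 × (230.0/98.4)^0.212 = 8.8 × (2.3374)^0.212
    = 8.8 × 1.1972 = 10.5355 knots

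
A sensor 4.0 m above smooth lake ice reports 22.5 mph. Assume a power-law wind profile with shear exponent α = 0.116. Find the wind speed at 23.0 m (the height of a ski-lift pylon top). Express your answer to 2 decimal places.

27.56 mph

Power-law profile: V₂ = V₁ · (z₂/z₁)^α
V₂ = 22.5 × (23.0/4.0)^0.116 = 22.5 × (5.7500)^0.116
    = 22.5 × 1.2250 = 27.5616 mph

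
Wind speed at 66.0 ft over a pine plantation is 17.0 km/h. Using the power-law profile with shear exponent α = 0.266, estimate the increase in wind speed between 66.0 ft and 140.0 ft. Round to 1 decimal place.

3.8 km/h

Power law: V₂ = V₁ · (z₂/z₁)^α = 17.0 × (2.1212)^0.266 = 20.7644 km/h
ΔV = 20.7644 − 17.0 = 3.7644 km/h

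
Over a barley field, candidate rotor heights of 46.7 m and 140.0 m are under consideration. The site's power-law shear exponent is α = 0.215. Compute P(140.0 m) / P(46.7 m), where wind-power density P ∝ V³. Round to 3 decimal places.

Speed ratio: V_B/V_A = (z_B/z_A)^α = (140.0/46.7)^0.215 = (2.9979)^0.215 = 1.26624
Power-density ratio: P_B/P_A = (V_B/V_A)³ = (1.26624)³ = 2.03022

2.030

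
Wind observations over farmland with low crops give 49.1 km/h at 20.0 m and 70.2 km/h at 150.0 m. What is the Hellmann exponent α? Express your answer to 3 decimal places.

α ≈ 0.177

Power law: V₂/V₁ = (z₂/z₁)^α ⇒ α = ln(V₂/V₁) / ln(z₂/z₁)
α = ln(70.2/49.1) / ln(150.0/20.0) = ln(1.4297) / ln(7.5000)
  = 0.35749 / 2.01490 = 0.17742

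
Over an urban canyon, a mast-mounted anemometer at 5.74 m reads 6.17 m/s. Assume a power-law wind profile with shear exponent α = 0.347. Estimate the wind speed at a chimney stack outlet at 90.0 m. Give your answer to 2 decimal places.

Power-law profile: V₂ = V₁ · (z₂/z₁)^α
V₂ = 6.17 × (90.0/5.74)^0.347 = 6.17 × (15.6794)^0.347
    = 6.17 × 2.5988 = 16.0348 m/s

16.03 m/s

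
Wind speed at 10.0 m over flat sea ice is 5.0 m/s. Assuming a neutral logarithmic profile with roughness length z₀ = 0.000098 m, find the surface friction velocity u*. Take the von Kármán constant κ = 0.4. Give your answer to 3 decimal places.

u* ≈ 0.173 m/s

Log law: V(z) = (u*/κ) · ln(z/z₀) ⇒ u* = κ · V / ln(z/z₀)
u* = 0.4 × 5.0 / ln(10.0/0.000098) = 0.4 × 5.0 / 11.5331
   = 2.0000 / 11.5331 = 0.1734 m/s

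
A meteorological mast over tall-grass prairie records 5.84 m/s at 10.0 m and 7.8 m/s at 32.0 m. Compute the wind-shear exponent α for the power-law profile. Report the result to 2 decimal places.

Power law: V₂/V₁ = (z₂/z₁)^α ⇒ α = ln(V₂/V₁) / ln(z₂/z₁)
α = ln(7.8/5.84) / ln(32.0/10.0) = ln(1.3356) / ln(3.2000)
  = 0.28939 / 1.16315 = 0.24880

α ≈ 0.25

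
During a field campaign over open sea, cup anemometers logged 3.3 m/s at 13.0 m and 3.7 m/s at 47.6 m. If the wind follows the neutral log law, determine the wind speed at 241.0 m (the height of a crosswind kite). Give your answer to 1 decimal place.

4.2 m/s

Log law: V ∝ ln(z/z₀). From the pair, with r = V₁/V₂ = 0.89189,
ln z₀ = (ln z₁ − r·ln z₂)/(1 − r) = (2.5649 − 0.89189×3.8628)/0.10811 = -8.1426 → z₀ = 0.0002909 m
V₃ = V₁ · ln(z₃/z₀)/ln(z₁/z₀) = 3.3 × 13.6274/10.7075 = 4.1999 m/s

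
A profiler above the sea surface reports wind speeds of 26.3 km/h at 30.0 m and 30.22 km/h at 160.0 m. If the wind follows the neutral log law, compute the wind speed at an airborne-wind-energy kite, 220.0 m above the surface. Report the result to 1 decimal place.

Log law: V ∝ ln(z/z₀). From the pair, with r = V₁/V₂ = 0.87028,
ln z₀ = (ln z₁ − r·ln z₂)/(1 − r) = (3.4012 − 0.87028×5.0752)/0.12972 = -7.8298 → z₀ = 0.0003977 m
V₃ = V₁ · ln(z₃/z₀)/ln(z₁/z₀) = 26.3 × 13.2234/11.2310 = 30.9657 km/h

31.0 km/h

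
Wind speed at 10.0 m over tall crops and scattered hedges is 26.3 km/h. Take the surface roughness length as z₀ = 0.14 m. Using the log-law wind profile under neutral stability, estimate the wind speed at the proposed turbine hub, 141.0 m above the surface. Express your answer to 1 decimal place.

Log law: V(z) ∝ ln(z/z₀), so V₂/V₁ = ln(z₂/z₀) / ln(z₁/z₀).
ln(141.0/0.14) = 6.9149, ln(10.0/0.14) = 4.2687
V₂ = 26.3 × 6.9149/4.2687 = 26.3 × 1.6199 = 42.6034 km/h

42.6 km/h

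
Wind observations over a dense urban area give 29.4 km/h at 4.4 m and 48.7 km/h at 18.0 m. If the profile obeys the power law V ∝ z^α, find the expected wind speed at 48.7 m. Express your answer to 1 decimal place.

First find α: α = ln(V₂/V₁)/ln(z₂/z₁) = ln(48.7/29.4)/ln(18.0/4.4) = 0.50468/1.40877 = 0.3582
Extrapolate from 18.0 m to 48.7 m: V₃ = 48.7 × (48.7/18.0)^0.3582 = 48.7 × 1.4284 = 69.5637 km/h

69.6 km/h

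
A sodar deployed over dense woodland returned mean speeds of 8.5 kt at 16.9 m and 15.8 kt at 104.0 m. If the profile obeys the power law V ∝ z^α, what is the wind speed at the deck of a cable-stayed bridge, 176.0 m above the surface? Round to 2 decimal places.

18.91 kt

First find α: α = ln(V₂/V₁)/ln(z₂/z₁) = ln(15.8/8.5)/ln(104.0/16.9) = 0.61994/1.81708 = 0.3412
Extrapolate from 104.0 m to 176.0 m: V₃ = 15.8 × (176.0/104.0)^0.3412 = 15.8 × 1.1966 = 18.9064 kt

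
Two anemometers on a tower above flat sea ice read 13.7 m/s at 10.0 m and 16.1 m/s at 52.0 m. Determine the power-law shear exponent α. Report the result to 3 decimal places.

Power law: V₂/V₁ = (z₂/z₁)^α ⇒ α = ln(V₂/V₁) / ln(z₂/z₁)
α = ln(16.1/13.7) / ln(52.0/10.0) = ln(1.1752) / ln(5.2000)
  = 0.16142 / 1.64866 = 0.09791

α ≈ 0.098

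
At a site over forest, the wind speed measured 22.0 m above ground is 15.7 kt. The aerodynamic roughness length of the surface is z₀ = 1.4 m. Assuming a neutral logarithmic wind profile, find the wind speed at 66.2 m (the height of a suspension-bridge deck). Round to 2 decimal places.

21.98 kt

Log law: V(z) ∝ ln(z/z₀), so V₂/V₁ = ln(z₂/z₀) / ln(z₁/z₀).
ln(66.2/1.4) = 3.8562, ln(22.0/1.4) = 2.7546
V₂ = 15.7 × 3.8562/2.7546 = 15.7 × 1.3999 = 21.9789 kt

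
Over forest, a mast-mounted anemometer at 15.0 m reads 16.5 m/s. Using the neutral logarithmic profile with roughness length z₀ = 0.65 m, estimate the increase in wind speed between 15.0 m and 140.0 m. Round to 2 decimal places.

Log law: V₂ = V₁ · ln(z₂/z₀)/ln(z₁/z₀) = 16.5 × 5.3724/3.1388 = 28.2414 m/s
ΔV = 28.2414 − 16.5 = 11.7414 m/s

11.74 m/s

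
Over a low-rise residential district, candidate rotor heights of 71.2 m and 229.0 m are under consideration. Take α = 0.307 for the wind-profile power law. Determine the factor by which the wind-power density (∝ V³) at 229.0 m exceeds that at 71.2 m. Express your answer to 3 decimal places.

Speed ratio: V_B/V_A = (z_B/z_A)^α = (229.0/71.2)^0.307 = (3.2163)^0.307 = 1.43139
Power-density ratio: P_B/P_A = (V_B/V_A)³ = (1.43139)³ = 2.93275

2.933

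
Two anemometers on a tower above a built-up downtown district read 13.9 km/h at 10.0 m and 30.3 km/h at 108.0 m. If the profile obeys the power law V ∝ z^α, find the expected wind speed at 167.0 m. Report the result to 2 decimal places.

First find α: α = ln(V₂/V₁)/ln(z₂/z₁) = ln(30.3/13.9)/ln(108.0/10.0) = 0.77926/2.37955 = 0.3275
Extrapolate from 108.0 m to 167.0 m: V₃ = 30.3 × (167.0/108.0)^0.3275 = 30.3 × 1.1534 = 34.9488 km/h

34.95 km/h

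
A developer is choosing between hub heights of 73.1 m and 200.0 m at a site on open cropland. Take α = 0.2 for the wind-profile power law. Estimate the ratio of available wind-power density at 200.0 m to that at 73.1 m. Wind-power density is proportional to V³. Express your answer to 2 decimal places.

1.83

Speed ratio: V_B/V_A = (z_B/z_A)^α = (200.0/73.1)^0.2 = (2.7360)^0.2 = 1.22299
Power-density ratio: P_B/P_A = (V_B/V_A)³ = (1.22299)³ = 1.82923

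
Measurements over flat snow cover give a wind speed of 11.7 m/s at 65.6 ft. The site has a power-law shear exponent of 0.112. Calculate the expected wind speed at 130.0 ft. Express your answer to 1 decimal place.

12.6 m/s

Power-law profile: V₂ = V₁ · (z₂/z₁)^α
V₂ = 11.7 × (130.0/65.6)^0.112 = 11.7 × (1.9817)^0.112
    = 11.7 × 1.0796 = 12.6315 m/s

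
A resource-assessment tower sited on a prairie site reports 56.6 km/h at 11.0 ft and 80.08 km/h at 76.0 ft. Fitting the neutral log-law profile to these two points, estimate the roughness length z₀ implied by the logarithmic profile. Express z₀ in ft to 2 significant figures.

Log law: V(z) ∝ ln(z/z₀). With r = V₁/V₂ = 56.6/80.08 = 0.70679,
r · ln(z₂/z₀) = ln(z₁/z₀) ⇒ ln z₀ = (ln z₁ − r·ln z₂)/(1 − r)
ln z₀ = (2.39790 − 0.70679×4.33073) / 0.29321 = -2.2613
z₀ = exp(-2.2613) = 0.1042 ft

z₀ ≈ 0.10 ft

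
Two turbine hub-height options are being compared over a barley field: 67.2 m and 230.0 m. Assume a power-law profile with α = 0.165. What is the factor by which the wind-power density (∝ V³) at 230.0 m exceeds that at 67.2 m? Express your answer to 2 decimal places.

1.84

Speed ratio: V_B/V_A = (z_B/z_A)^α = (230.0/67.2)^0.165 = (3.4226)^0.165 = 1.22509
Power-density ratio: P_B/P_A = (V_B/V_A)³ = (1.22509)³ = 1.83869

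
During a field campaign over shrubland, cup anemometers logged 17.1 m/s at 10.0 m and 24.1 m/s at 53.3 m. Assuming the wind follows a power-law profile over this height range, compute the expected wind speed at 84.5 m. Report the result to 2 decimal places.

26.49 m/s

First find α: α = ln(V₂/V₁)/ln(z₂/z₁) = ln(24.1/17.1)/ln(53.3/10.0) = 0.34313/1.67335 = 0.2051
Extrapolate from 53.3 m to 84.5 m: V₃ = 24.1 × (84.5/53.3)^0.2051 = 24.1 × 1.0991 = 26.4884 m/s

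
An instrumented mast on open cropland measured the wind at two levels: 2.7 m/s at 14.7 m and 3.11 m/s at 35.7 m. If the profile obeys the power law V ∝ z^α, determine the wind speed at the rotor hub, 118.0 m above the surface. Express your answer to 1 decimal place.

First find α: α = ln(V₂/V₁)/ln(z₂/z₁) = ln(3.11/2.7)/ln(35.7/14.7) = 0.14137/0.88730 = 0.1593
Extrapolate from 35.7 m to 118.0 m: V₃ = 3.11 × (118.0/35.7)^0.1593 = 3.11 × 1.2098 = 3.7626 m/s

3.8 m/s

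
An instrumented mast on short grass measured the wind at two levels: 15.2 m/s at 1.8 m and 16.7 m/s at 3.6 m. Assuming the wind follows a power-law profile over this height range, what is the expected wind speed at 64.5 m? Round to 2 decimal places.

First find α: α = ln(V₂/V₁)/ln(z₂/z₁) = ln(16.7/15.2)/ln(3.6/1.8) = 0.09411/0.69315 = 0.1358
Extrapolate from 3.6 m to 64.5 m: V₃ = 16.7 × (64.5/3.6)^0.1358 = 16.7 × 1.4797 = 24.7104 m/s

24.71 m/s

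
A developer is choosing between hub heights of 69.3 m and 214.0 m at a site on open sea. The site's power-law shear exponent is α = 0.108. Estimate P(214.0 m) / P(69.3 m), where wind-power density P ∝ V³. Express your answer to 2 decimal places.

Speed ratio: V_B/V_A = (z_B/z_A)^α = (214.0/69.3)^0.108 = (3.0880)^0.108 = 1.12950
Power-density ratio: P_B/P_A = (V_B/V_A)³ = (1.12950)³ = 1.44098

1.44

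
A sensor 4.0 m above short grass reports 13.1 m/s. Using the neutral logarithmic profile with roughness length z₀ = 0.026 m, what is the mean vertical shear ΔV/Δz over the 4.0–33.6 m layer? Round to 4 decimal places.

Log law: V₂ = V₁ · ln(z₂/z₀)/ln(z₁/z₀) = 13.1 × 7.1642/5.0360 = 18.6362 m/s
ΔV/Δz = (18.6362 − 13.1)/(33.6 − 4.0) = 5.5362/29.6000 = 0.18703 m/s/m

0.1870 m/s/m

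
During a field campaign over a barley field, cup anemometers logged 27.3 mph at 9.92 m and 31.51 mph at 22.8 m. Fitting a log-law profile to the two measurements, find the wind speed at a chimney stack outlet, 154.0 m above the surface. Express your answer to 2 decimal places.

Log law: V ∝ ln(z/z₀). From the pair, with r = V₁/V₂ = 0.86639,
ln z₀ = (ln z₁ − r·ln z₂)/(1 − r) = (2.2946 − 0.86639×3.1268)/0.13361 = -3.1019 → z₀ = 0.04496 m
V₃ = V₁ · ln(z₃/z₀)/ln(z₁/z₀) = 27.3 × 8.1389/5.3965 = 41.1733 mph

41.17 mph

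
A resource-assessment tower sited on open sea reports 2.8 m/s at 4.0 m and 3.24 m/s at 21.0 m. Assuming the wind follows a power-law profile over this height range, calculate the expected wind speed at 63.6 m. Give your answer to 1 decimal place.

First find α: α = ln(V₂/V₁)/ln(z₂/z₁) = ln(3.24/2.8)/ln(21.0/4.0) = 0.14595/1.65823 = 0.0880
Extrapolate from 21.0 m to 63.6 m: V₃ = 3.24 × (63.6/21.0)^0.0880 = 3.24 × 1.1024 = 3.5719 m/s

3.6 m/s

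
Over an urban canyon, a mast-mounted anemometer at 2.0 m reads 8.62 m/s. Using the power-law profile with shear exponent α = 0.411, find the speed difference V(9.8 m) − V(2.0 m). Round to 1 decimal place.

7.9 m/s

Power law: V₂ = V₁ · (z₂/z₁)^α = 8.62 × (4.9000)^0.411 = 16.5645 m/s
ΔV = 16.5645 − 8.62 = 7.9445 m/s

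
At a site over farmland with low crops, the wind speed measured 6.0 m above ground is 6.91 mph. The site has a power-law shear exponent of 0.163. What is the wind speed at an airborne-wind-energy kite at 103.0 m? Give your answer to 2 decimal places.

10.98 mph

Power-law profile: V₂ = V₁ · (z₂/z₁)^α
V₂ = 6.91 × (103.0/6.0)^0.163 = 6.91 × (17.1667)^0.163
    = 6.91 × 1.5895 = 10.9833 mph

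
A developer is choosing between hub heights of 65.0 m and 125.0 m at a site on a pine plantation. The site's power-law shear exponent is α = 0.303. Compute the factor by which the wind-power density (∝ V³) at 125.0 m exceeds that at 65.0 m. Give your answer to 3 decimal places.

1.812

Speed ratio: V_B/V_A = (z_B/z_A)^α = (125.0/65.0)^0.303 = (1.9231)^0.303 = 1.21913
Power-density ratio: P_B/P_A = (V_B/V_A)³ = (1.21913)³ = 1.81198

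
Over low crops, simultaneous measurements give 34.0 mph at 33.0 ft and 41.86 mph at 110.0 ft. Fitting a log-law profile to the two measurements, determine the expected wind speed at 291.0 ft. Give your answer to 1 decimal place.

Log law: V ∝ ln(z/z₀). From the pair, with r = V₁/V₂ = 0.81223,
ln z₀ = (ln z₁ − r·ln z₂)/(1 − r) = (3.4965 − 0.81223×4.7005)/0.18777 = -1.7115 → z₀ = 0.1806 ft
V₃ = V₁ · ln(z₃/z₀)/ln(z₁/z₀) = 34.0 × 7.3848/5.2080 = 48.2111 mph

48.2 mph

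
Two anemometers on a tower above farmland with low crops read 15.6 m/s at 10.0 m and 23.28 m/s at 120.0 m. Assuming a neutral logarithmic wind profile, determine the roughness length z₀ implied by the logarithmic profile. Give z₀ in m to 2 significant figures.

z₀ ≈ 0.064 m

Log law: V(z) ∝ ln(z/z₀). With r = V₁/V₂ = 15.6/23.28 = 0.67010,
r · ln(z₂/z₀) = ln(z₁/z₀) ⇒ ln z₀ = (ln z₁ − r·ln z₂)/(1 − r)
ln z₀ = (2.30259 − 0.67010×4.78749) / 0.32990 = -2.7449
z₀ = exp(-2.7449) = 0.06426 m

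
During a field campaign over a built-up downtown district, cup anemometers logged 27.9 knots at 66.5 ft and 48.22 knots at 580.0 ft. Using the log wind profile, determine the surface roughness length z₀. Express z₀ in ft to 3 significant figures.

z₀ ≈ 3.40 ft

Log law: V(z) ∝ ln(z/z₀). With r = V₁/V₂ = 27.9/48.22 = 0.57860,
r · ln(z₂/z₀) = ln(z₁/z₀) ⇒ ln z₀ = (ln z₁ − r·ln z₂)/(1 − r)
ln z₀ = (4.19720 − 0.57860×6.36303) / 0.42140 = 1.2235
z₀ = exp(1.2235) = 3.399 ft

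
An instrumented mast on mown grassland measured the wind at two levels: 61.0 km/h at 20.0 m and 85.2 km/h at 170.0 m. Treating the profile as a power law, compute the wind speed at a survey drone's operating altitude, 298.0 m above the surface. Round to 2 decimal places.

93.00 km/h

First find α: α = ln(V₂/V₁)/ln(z₂/z₁) = ln(85.2/61.0)/ln(170.0/20.0) = 0.33413/2.14007 = 0.1561
Extrapolate from 170.0 m to 298.0 m: V₃ = 85.2 × (298.0/170.0)^0.1561 = 85.2 × 1.0916 = 93.0034 km/h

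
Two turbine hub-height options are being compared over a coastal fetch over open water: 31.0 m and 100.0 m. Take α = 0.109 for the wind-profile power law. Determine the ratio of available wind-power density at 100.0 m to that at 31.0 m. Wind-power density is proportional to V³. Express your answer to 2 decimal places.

Speed ratio: V_B/V_A = (z_B/z_A)^α = (100.0/31.0)^0.109 = (3.2258)^0.109 = 1.13617
Power-density ratio: P_B/P_A = (V_B/V_A)³ = (1.13617)³ = 1.46664

1.47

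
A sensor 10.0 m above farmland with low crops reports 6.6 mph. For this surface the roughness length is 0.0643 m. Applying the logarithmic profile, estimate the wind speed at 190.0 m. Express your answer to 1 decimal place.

Log law: V(z) ∝ ln(z/z₀), so V₂/V₁ = ln(z₂/z₀) / ln(z₁/z₀).
ln(190.0/0.0643) = 7.9912, ln(10.0/0.0643) = 5.0468
V₂ = 6.6 × 7.9912/5.0468 = 6.6 × 1.5834 = 10.4506 mph

10.5 mph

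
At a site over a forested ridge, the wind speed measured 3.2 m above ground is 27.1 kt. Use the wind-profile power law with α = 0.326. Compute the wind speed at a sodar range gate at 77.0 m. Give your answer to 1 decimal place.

76.4 kt

Power-law profile: V₂ = V₁ · (z₂/z₁)^α
V₂ = 27.1 × (77.0/3.2)^0.326 = 27.1 × (24.0625)^0.326
    = 27.1 × 2.8204 = 76.4340 kt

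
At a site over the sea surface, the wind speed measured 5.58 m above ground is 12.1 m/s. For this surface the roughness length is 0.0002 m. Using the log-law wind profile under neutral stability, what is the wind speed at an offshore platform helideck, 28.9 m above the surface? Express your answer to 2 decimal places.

14.04 m/s

Log law: V(z) ∝ ln(z/z₀), so V₂/V₁ = ln(z₂/z₀) / ln(z₁/z₀).
ln(28.9/0.0002) = 11.8810, ln(5.58/0.0002) = 10.2364
V₂ = 12.1 × 11.8810/10.2364 = 12.1 × 1.1607 = 14.0441 m/s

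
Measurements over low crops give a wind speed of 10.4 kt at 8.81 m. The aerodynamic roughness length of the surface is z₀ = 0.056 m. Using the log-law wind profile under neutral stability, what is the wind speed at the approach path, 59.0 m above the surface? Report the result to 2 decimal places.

14.31 kt

Log law: V(z) ∝ ln(z/z₀), so V₂/V₁ = ln(z₂/z₀) / ln(z₁/z₀).
ln(59.0/0.056) = 6.9599, ln(8.81/0.056) = 5.0583
V₂ = 10.4 × 6.9599/5.0583 = 10.4 × 1.3759 = 14.3099 kt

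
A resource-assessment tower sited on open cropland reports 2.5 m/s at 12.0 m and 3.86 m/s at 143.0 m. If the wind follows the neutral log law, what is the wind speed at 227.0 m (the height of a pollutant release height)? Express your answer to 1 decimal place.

4.1 m/s

Log law: V ∝ ln(z/z₀). From the pair, with r = V₁/V₂ = 0.64767,
ln z₀ = (ln z₁ − r·ln z₂)/(1 − r) = (2.4849 − 0.64767×4.9628)/0.35233 = -2.0701 → z₀ = 0.1262 m
V₃ = V₁ · ln(z₃/z₀)/ln(z₁/z₀) = 2.5 × 7.4951/4.5550 = 4.1136 m/s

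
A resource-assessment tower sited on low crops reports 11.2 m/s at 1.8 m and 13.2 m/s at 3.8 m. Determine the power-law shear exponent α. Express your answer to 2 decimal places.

α ≈ 0.22

Power law: V₂/V₁ = (z₂/z₁)^α ⇒ α = ln(V₂/V₁) / ln(z₂/z₁)
α = ln(13.2/11.2) / ln(3.8/1.8) = ln(1.1786) / ln(2.1111)
  = 0.16430 / 0.74721 = 0.21989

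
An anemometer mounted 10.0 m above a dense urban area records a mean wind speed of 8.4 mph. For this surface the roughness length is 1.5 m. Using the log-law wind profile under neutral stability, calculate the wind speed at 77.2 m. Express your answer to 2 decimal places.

Log law: V(z) ∝ ln(z/z₀), so V₂/V₁ = ln(z₂/z₀) / ln(z₁/z₀).
ln(77.2/1.5) = 3.9409, ln(10.0/1.5) = 1.8971
V₂ = 8.4 × 3.9409/1.8971 = 8.4 × 2.0773 = 17.4495 mph

17.45 mph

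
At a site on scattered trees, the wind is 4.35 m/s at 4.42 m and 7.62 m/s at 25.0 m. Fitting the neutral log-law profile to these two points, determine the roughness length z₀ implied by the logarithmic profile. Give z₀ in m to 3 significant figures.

z₀ ≈ 0.441 m

Log law: V(z) ∝ ln(z/z₀). With r = V₁/V₂ = 4.35/7.62 = 0.57087,
r · ln(z₂/z₀) = ln(z₁/z₀) ⇒ ln z₀ = (ln z₁ − r·ln z₂)/(1 − r)
ln z₀ = (1.48614 − 0.57087×3.21888) / 0.42913 = -0.8189
z₀ = exp(-0.8189) = 0.4409 m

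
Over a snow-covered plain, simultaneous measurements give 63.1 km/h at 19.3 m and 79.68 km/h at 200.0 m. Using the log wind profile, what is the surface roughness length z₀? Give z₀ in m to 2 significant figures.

Log law: V(z) ∝ ln(z/z₀). With r = V₁/V₂ = 63.1/79.68 = 0.79192,
r · ln(z₂/z₀) = ln(z₁/z₀) ⇒ ln z₀ = (ln z₁ − r·ln z₂)/(1 − r)
ln z₀ = (2.96011 − 0.79192×5.29832) / 0.20808 = -5.9386
z₀ = exp(-5.9386) = 0.002636 m

z₀ ≈ 0.0026 m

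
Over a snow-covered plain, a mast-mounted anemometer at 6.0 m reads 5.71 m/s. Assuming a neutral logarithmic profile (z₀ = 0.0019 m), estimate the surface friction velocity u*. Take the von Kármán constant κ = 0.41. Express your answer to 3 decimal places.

u* ≈ 0.291 m/s

Log law: V(z) = (u*/κ) · ln(z/z₀) ⇒ u* = κ · V / ln(z/z₀)
u* = 0.41 × 5.71 / ln(6.0/0.0019) = 0.41 × 5.71 / 8.0577
   = 2.3411 / 8.0577 = 0.2905 m/s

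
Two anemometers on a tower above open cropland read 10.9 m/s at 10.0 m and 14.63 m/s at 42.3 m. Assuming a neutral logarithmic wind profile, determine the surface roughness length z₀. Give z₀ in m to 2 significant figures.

Log law: V(z) ∝ ln(z/z₀). With r = V₁/V₂ = 10.9/14.63 = 0.74504,
r · ln(z₂/z₀) = ln(z₁/z₀) ⇒ ln z₀ = (ln z₁ − r·ln z₂)/(1 − r)
ln z₀ = (2.30259 − 0.74504×3.74479) / 0.25496 = -1.9119
z₀ = exp(-1.9119) = 0.1478 m

z₀ ≈ 0.15 m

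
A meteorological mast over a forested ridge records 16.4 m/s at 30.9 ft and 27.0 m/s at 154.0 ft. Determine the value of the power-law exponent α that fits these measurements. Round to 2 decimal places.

α ≈ 0.31

Power law: V₂/V₁ = (z₂/z₁)^α ⇒ α = ln(V₂/V₁) / ln(z₂/z₁)
α = ln(27.0/16.4) / ln(154.0/30.9) = ln(1.6463) / ln(4.9838)
  = 0.49856 / 1.60620 = 0.31040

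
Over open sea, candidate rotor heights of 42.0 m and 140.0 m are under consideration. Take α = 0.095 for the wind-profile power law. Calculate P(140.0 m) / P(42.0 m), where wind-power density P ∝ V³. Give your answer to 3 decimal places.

Speed ratio: V_B/V_A = (z_B/z_A)^α = (140.0/42.0)^0.095 = (3.3333)^0.095 = 1.12118
Power-density ratio: P_B/P_A = (V_B/V_A)³ = (1.12118)³ = 1.40936

1.409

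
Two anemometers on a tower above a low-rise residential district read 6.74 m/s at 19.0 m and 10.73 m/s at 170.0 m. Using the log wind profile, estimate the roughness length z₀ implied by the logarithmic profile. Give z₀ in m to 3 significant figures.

Log law: V(z) ∝ ln(z/z₀). With r = V₁/V₂ = 6.74/10.73 = 0.62815,
r · ln(z₂/z₀) = ln(z₁/z₀) ⇒ ln z₀ = (ln z₁ − r·ln z₂)/(1 − r)
ln z₀ = (2.94444 − 0.62815×5.13580) / 0.37185 = -0.7573
z₀ = exp(-0.7573) = 0.4690 m

z₀ ≈ 0.469 m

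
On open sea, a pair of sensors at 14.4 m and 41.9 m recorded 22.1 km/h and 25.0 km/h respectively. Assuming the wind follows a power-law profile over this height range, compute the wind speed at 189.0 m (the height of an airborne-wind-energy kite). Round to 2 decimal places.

29.75 km/h

First find α: α = ln(V₂/V₁)/ln(z₂/z₁) = ln(25.0/22.1)/ln(41.9/14.4) = 0.12330/1.06806 = 0.1154
Extrapolate from 41.9 m to 189.0 m: V₃ = 25.0 × (189.0/41.9)^0.1154 = 25.0 × 1.1899 = 29.7487 km/h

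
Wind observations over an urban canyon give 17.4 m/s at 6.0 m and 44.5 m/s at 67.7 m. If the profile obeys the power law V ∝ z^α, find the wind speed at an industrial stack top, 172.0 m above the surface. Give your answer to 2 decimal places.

First find α: α = ln(V₂/V₁)/ln(z₂/z₁) = ln(44.5/17.4)/ln(67.7/6.0) = 0.93902/2.42333 = 0.3875
Extrapolate from 67.7 m to 172.0 m: V₃ = 44.5 × (172.0/67.7)^0.3875 = 44.5 × 1.4352 = 63.8662 m/s

63.87 m/s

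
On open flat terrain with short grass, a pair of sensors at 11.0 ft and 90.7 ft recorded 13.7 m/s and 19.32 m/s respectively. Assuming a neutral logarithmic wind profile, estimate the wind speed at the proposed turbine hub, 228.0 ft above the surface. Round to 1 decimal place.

Log law: V ∝ ln(z/z₀). From the pair, with r = V₁/V₂ = 0.70911,
ln z₀ = (ln z₁ − r·ln z₂)/(1 − r) = (2.3979 − 0.70911×4.5076)/0.29089 = -2.7449 → z₀ = 0.06426 ft
V₃ = V₁ · ln(z₃/z₀)/ln(z₁/z₀) = 13.7 × 8.1742/5.1428 = 21.7756 m/s

21.8 m/s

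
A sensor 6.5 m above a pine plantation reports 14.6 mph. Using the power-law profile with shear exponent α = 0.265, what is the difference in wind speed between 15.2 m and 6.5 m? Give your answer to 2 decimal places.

3.69 mph

Power law: V₂ = V₁ · (z₂/z₁)^α = 14.6 × (2.3385)^0.265 = 18.2860 mph
ΔV = 18.2860 − 14.6 = 3.6860 mph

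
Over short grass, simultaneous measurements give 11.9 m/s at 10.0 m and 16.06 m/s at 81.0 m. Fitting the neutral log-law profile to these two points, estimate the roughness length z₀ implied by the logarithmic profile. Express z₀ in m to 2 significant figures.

Log law: V(z) ∝ ln(z/z₀). With r = V₁/V₂ = 11.9/16.06 = 0.74097,
r · ln(z₂/z₀) = ln(z₁/z₀) ⇒ ln z₀ = (ln z₁ − r·ln z₂)/(1 − r)
ln z₀ = (2.30259 − 0.74097×4.39445) / 0.25903 = -3.6814
z₀ = exp(-3.6814) = 0.02519 m

z₀ ≈ 0.025 m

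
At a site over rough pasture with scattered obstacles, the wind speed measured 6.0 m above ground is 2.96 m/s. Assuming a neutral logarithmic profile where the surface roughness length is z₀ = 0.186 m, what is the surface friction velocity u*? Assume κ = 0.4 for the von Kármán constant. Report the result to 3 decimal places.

u* ≈ 0.341 m/s

Log law: V(z) = (u*/κ) · ln(z/z₀) ⇒ u* = κ · V / ln(z/z₀)
u* = 0.4 × 2.96 / ln(6.0/0.186) = 0.4 × 2.96 / 3.4738
   = 1.1840 / 3.4738 = 0.3408 m/s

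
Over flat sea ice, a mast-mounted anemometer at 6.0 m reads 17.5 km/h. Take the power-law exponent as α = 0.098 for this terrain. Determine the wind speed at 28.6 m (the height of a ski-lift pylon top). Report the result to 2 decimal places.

Power-law profile: V₂ = V₁ · (z₂/z₁)^α
V₂ = 17.5 × (28.6/6.0)^0.098 = 17.5 × (4.7667)^0.098
    = 17.5 × 1.1654 = 20.3940 km/h

20.39 km/h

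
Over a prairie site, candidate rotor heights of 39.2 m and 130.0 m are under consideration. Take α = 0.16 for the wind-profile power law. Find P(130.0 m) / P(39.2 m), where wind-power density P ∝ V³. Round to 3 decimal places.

Speed ratio: V_B/V_A = (z_B/z_A)^α = (130.0/39.2)^0.16 = (3.3163)^0.16 = 1.21145
Power-density ratio: P_B/P_A = (V_B/V_A)³ = (1.21145)³ = 1.77793

1.778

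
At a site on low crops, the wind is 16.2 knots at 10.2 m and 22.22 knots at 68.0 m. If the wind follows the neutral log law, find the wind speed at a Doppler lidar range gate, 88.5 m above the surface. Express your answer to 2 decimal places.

Log law: V ∝ ln(z/z₀). From the pair, with r = V₁/V₂ = 0.72907,
ln z₀ = (ln z₁ − r·ln z₂)/(1 − r) = (2.3224 − 0.72907×4.2195)/0.27093 = -2.7828 → z₀ = 0.06186 m
V₃ = V₁ · ln(z₃/z₀)/ln(z₁/z₀) = 16.2 × 7.2658/5.1052 = 23.0561 knots

23.06 knots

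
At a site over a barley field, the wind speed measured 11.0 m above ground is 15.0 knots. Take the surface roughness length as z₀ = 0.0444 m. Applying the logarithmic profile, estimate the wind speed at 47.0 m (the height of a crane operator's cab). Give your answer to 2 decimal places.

18.95 knots

Log law: V(z) ∝ ln(z/z₀), so V₂/V₁ = ln(z₂/z₀) / ln(z₁/z₀).
ln(47.0/0.0444) = 6.9647, ln(11.0/0.0444) = 5.5124
V₂ = 15.0 × 6.9647/5.5124 = 15.0 × 1.2635 = 18.9518 knots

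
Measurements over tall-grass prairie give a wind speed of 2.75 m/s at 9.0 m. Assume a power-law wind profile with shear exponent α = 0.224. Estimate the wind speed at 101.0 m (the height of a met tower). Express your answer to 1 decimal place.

4.7 m/s

Power-law profile: V₂ = V₁ · (z₂/z₁)^α
V₂ = 2.75 × (101.0/9.0)^0.224 = 2.75 × (11.2222)^0.224
    = 2.75 × 1.7188 = 4.7266 m/s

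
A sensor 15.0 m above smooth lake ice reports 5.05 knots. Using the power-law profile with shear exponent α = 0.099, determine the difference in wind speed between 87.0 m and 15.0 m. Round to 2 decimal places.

0.96 knots

Power law: V₂ = V₁ · (z₂/z₁)^α = 5.05 × (5.8000)^0.099 = 6.0099 knots
ΔV = 6.0099 − 5.05 = 0.9599 knots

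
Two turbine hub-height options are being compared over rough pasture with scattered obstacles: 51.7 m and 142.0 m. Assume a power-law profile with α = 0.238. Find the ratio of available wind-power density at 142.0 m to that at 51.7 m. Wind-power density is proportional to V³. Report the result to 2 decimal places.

2.06

Speed ratio: V_B/V_A = (z_B/z_A)^α = (142.0/51.7)^0.238 = (2.7466)^0.238 = 1.27184
Power-density ratio: P_B/P_A = (V_B/V_A)³ = (1.27184)³ = 2.05732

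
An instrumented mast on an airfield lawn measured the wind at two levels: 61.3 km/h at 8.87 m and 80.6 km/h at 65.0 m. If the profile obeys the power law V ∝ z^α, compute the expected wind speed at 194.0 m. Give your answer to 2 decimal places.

First find α: α = ln(V₂/V₁)/ln(z₂/z₁) = ln(80.6/61.3)/ln(65.0/8.87) = 0.27372/1.99171 = 0.1374
Extrapolate from 65.0 m to 194.0 m: V₃ = 80.6 × (194.0/65.0)^0.1374 = 80.6 × 1.1622 = 93.6695 km/h

93.67 km/h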